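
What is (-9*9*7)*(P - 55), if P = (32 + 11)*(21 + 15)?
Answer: -846531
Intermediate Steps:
P = 1548 (P = 43*36 = 1548)
(-9*9*7)*(P - 55) = (-9*9*7)*(1548 - 55) = -81*7*1493 = -567*1493 = -846531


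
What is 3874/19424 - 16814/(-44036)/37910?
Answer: 404225039711/2026657378640 ≈ 0.19945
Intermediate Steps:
3874/19424 - 16814/(-44036)/37910 = 3874*(1/19424) - 16814*(-1/44036)*(1/37910) = 1937/9712 + (8407/22018)*(1/37910) = 1937/9712 + 8407/834702380 = 404225039711/2026657378640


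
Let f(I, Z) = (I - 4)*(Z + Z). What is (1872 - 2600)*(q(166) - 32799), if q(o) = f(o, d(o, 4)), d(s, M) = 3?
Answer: 23170056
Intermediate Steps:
f(I, Z) = 2*Z*(-4 + I) (f(I, Z) = (-4 + I)*(2*Z) = 2*Z*(-4 + I))
q(o) = -24 + 6*o (q(o) = 2*3*(-4 + o) = -24 + 6*o)
(1872 - 2600)*(q(166) - 32799) = (1872 - 2600)*((-24 + 6*166) - 32799) = -728*((-24 + 996) - 32799) = -728*(972 - 32799) = -728*(-31827) = 23170056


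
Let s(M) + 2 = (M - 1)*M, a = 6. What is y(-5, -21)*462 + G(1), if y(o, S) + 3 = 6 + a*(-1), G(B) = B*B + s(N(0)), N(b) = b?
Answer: -1387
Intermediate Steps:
s(M) = -2 + M*(-1 + M) (s(M) = -2 + (M - 1)*M = -2 + (-1 + M)*M = -2 + M*(-1 + M))
G(B) = -2 + B² (G(B) = B*B + (-2 + 0² - 1*0) = B² + (-2 + 0 + 0) = B² - 2 = -2 + B²)
y(o, S) = -3 (y(o, S) = -3 + (6 + 6*(-1)) = -3 + (6 - 6) = -3 + 0 = -3)
y(-5, -21)*462 + G(1) = -3*462 + (-2 + 1²) = -1386 + (-2 + 1) = -1386 - 1 = -1387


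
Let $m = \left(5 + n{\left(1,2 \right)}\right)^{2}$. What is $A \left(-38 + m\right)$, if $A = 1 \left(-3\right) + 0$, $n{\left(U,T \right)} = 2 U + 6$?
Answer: $-393$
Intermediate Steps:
$n{\left(U,T \right)} = 6 + 2 U$
$m = 169$ ($m = \left(5 + \left(6 + 2 \cdot 1\right)\right)^{2} = \left(5 + \left(6 + 2\right)\right)^{2} = \left(5 + 8\right)^{2} = 13^{2} = 169$)
$A = -3$ ($A = -3 + 0 = -3$)
$A \left(-38 + m\right) = - 3 \left(-38 + 169\right) = \left(-3\right) 131 = -393$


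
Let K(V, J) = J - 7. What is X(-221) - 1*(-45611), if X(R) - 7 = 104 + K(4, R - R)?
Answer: 45715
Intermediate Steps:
K(V, J) = -7 + J
X(R) = 104 (X(R) = 7 + (104 + (-7 + (R - R))) = 7 + (104 + (-7 + 0)) = 7 + (104 - 7) = 7 + 97 = 104)
X(-221) - 1*(-45611) = 104 - 1*(-45611) = 104 + 45611 = 45715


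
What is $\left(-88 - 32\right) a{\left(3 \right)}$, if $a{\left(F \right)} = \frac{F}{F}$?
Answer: $-120$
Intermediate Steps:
$a{\left(F \right)} = 1$
$\left(-88 - 32\right) a{\left(3 \right)} = \left(-88 - 32\right) 1 = \left(-120\right) 1 = -120$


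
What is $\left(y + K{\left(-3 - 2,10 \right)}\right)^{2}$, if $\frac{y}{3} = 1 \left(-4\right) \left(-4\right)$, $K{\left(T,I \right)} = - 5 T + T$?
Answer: $4624$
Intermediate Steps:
$K{\left(T,I \right)} = - 4 T$
$y = 48$ ($y = 3 \cdot 1 \left(-4\right) \left(-4\right) = 3 \left(\left(-4\right) \left(-4\right)\right) = 3 \cdot 16 = 48$)
$\left(y + K{\left(-3 - 2,10 \right)}\right)^{2} = \left(48 - 4 \left(-3 - 2\right)\right)^{2} = \left(48 - -20\right)^{2} = \left(48 + 20\right)^{2} = 68^{2} = 4624$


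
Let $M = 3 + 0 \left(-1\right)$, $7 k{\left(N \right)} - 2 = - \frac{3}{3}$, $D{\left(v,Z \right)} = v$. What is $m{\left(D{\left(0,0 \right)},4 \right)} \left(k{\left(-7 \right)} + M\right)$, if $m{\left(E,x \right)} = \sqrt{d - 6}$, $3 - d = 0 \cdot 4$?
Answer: $\frac{22 i \sqrt{3}}{7} \approx 5.4436 i$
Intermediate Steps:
$d = 3$ ($d = 3 - 0 \cdot 4 = 3 - 0 = 3 + 0 = 3$)
$m{\left(E,x \right)} = i \sqrt{3}$ ($m{\left(E,x \right)} = \sqrt{3 - 6} = \sqrt{-3} = i \sqrt{3}$)
$k{\left(N \right)} = \frac{1}{7}$ ($k{\left(N \right)} = \frac{2}{7} + \frac{\left(-3\right) \frac{1}{3}}{7} = \frac{2}{7} + \frac{1}{7} \left(-1\right) = \frac{2}{7} - \frac{1}{7} = \frac{1}{7}$)
$M = 3$ ($M = 3 + 0 = 3$)
$m{\left(D{\left(0,0 \right)},4 \right)} \left(k{\left(-7 \right)} + M\right) = i \sqrt{3} \left(\frac{1}{7} + 3\right) = i \sqrt{3} \cdot \frac{22}{7} = \frac{22 i \sqrt{3}}{7}$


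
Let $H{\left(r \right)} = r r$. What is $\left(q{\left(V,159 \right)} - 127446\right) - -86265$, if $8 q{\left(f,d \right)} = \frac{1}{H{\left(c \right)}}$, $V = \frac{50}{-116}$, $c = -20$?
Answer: $- \frac{131779199}{3200} \approx -41181.0$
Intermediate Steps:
$H{\left(r \right)} = r^{2}$
$V = - \frac{25}{58}$ ($V = 50 \left(- \frac{1}{116}\right) = - \frac{25}{58} \approx -0.43103$)
$q{\left(f,d \right)} = \frac{1}{3200}$ ($q{\left(f,d \right)} = \frac{1}{8 \left(-20\right)^{2}} = \frac{1}{8 \cdot 400} = \frac{1}{8} \cdot \frac{1}{400} = \frac{1}{3200}$)
$\left(q{\left(V,159 \right)} - 127446\right) - -86265 = \left(\frac{1}{3200} - 127446\right) - -86265 = \left(\frac{1}{3200} - 127446\right) + 86265 = - \frac{407827199}{3200} + 86265 = - \frac{131779199}{3200}$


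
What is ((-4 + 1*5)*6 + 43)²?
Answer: 2401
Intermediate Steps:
((-4 + 1*5)*6 + 43)² = ((-4 + 5)*6 + 43)² = (1*6 + 43)² = (6 + 43)² = 49² = 2401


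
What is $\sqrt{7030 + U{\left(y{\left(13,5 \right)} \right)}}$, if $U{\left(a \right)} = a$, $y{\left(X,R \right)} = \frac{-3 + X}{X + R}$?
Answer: $\frac{5 \sqrt{2531}}{3} \approx 83.848$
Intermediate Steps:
$y{\left(X,R \right)} = \frac{-3 + X}{R + X}$
$\sqrt{7030 + U{\left(y{\left(13,5 \right)} \right)}} = \sqrt{7030 + \frac{-3 + 13}{5 + 13}} = \sqrt{7030 + \frac{1}{18} \cdot 10} = \sqrt{7030 + \frac{5}{9}} = \sqrt{\frac{63275}{9}} = \frac{5 \sqrt{2531}}{3}$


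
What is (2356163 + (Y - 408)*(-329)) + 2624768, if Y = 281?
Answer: 5022714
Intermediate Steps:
(2356163 + (Y - 408)*(-329)) + 2624768 = (2356163 + (281 - 408)*(-329)) + 2624768 = (2356163 - 127*(-329)) + 2624768 = (2356163 + 41783) + 2624768 = 2397946 + 2624768 = 5022714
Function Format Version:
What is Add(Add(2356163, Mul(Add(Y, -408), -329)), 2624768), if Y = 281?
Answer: 5022714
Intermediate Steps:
Add(Add(2356163, Mul(Add(Y, -408), -329)), 2624768) = Add(Add(2356163, Mul(Add(281, -408), -329)), 2624768) = Add(Add(2356163, Mul(-127, -329)), 2624768) = Add(Add(2356163, 41783), 2624768) = Add(2397946, 2624768) = 5022714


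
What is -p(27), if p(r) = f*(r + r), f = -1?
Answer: 54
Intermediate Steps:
p(r) = -2*r (p(r) = -(r + r) = -2*r)
-p(27) = -(-2)*27 = -1*(-54) = 54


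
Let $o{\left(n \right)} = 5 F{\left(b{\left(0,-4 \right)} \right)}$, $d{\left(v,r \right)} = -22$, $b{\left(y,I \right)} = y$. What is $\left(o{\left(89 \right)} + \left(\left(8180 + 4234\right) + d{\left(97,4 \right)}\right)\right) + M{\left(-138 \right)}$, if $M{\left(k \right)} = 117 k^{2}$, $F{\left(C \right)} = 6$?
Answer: $2240570$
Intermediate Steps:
$o{\left(n \right)} = 30$ ($o{\left(n \right)} = 5 \cdot 6 = 30$)
$\left(o{\left(89 \right)} + \left(\left(8180 + 4234\right) + d{\left(97,4 \right)}\right)\right) + M{\left(-138 \right)} = \left(30 + \left(\left(8180 + 4234\right) - 22\right)\right) + 117 \left(-138\right)^{2} = \left(30 + \left(12414 - 22\right)\right) + 117 \cdot 19044 = \left(30 + 12392\right) + 2228148 = 12422 + 2228148 = 2240570$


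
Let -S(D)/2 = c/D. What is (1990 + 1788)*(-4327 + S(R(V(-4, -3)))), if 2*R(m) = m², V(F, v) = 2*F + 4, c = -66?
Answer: -16285069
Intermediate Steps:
V(F, v) = 4 + 2*F
R(m) = m²/2
S(D) = 132/D (S(D) = -(-132)/D = 132/D)
(1990 + 1788)*(-4327 + S(R(V(-4, -3)))) = (1990 + 1788)*(-4327 + 132/(((4 + 2*(-4))²/2))) = 3778*(-4327 + 132/(((4 - 8)²/2))) = 3778*(-4327 + 132/(((½)*(-4)²))) = 3778*(-4327 + 132/(((½)*16))) = 3778*(-4327 + 132/8) = 3778*(-4327 + 132*(⅛)) = 3778*(-4327 + 33/2) = 3778*(-8621/2) = -16285069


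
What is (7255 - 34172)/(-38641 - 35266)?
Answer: 26917/73907 ≈ 0.36420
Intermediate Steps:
(7255 - 34172)/(-38641 - 35266) = -26917/(-73907) = -26917*(-1/73907) = 26917/73907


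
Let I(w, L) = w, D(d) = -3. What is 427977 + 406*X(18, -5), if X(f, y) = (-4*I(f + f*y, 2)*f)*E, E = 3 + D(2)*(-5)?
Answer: 38312649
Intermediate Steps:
E = 18 (E = 3 - 3*(-5) = 3 + 15 = 18)
X(f, y) = -72*f*(f + f*y) (X(f, y) = -4*(f + f*y)*f*18 = -4*f*(f + f*y)*18 = -72*f*(f + f*y))
427977 + 406*X(18, -5) = 427977 + 406*(72*18²*(-1 - 1*(-5))) = 427977 + 406*(72*324*(-1 + 5)) = 427977 + 406*(72*324*4) = 427977 + 406*93312 = 427977 + 37884672 = 38312649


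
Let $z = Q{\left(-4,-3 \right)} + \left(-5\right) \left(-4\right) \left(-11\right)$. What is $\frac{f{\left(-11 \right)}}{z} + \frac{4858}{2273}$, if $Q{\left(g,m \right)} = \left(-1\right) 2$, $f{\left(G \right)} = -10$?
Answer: $\frac{550603}{252303} \approx 2.1823$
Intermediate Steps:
$Q{\left(g,m \right)} = -2$
$z = -222$ ($z = -2 + \left(-5\right) \left(-4\right) \left(-11\right) = -2 + 20 \left(-11\right) = -2 - 220 = -222$)
$\frac{f{\left(-11 \right)}}{z} + \frac{4858}{2273} = - \frac{10}{-222} + \frac{4858}{2273} = \left(-10\right) \left(- \frac{1}{222}\right) + 4858 \cdot \frac{1}{2273} = \frac{5}{111} + \frac{4858}{2273} = \frac{550603}{252303}$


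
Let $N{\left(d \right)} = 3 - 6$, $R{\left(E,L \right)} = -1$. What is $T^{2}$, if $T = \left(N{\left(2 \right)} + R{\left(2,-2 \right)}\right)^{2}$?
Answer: $256$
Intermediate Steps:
$N{\left(d \right)} = -3$ ($N{\left(d \right)} = 3 - 6 = -3$)
$T = 16$ ($T = \left(-3 - 1\right)^{2} = \left(-4\right)^{2} = 16$)
$T^{2} = 16^{2} = 256$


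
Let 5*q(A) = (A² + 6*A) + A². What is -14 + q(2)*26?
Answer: 90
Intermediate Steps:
q(A) = 2*A²/5 + 6*A/5 (q(A) = ((A² + 6*A) + A²)/5 = (2*A² + 6*A)/5 = 2*A²/5 + 6*A/5)
-14 + q(2)*26 = -14 + ((⅖)*2*(3 + 2))*26 = -14 + ((⅖)*2*5)*26 = -14 + 4*26 = -14 + 104 = 90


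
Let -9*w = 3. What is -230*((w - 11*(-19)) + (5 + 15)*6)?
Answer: -226780/3 ≈ -75593.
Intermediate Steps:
w = -⅓ (w = -⅑*3 = -⅓ ≈ -0.33333)
-230*((w - 11*(-19)) + (5 + 15)*6) = -230*((-⅓ - 11*(-19)) + (5 + 15)*6) = -230*((-⅓ + 209) + 20*6) = -230*(626/3 + 120) = -230*986/3 = -226780/3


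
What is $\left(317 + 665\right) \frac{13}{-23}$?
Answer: $- \frac{12766}{23} \approx -555.04$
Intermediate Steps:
$\left(317 + 665\right) \frac{13}{-23} = 982 \cdot 13 \left(- \frac{1}{23}\right) = 982 \left(- \frac{13}{23}\right) = - \frac{12766}{23}$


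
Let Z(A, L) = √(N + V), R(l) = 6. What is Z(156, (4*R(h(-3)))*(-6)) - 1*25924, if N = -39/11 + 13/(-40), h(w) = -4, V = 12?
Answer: -25924 + 7*√8030/220 ≈ -25921.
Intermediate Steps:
N = -1703/440 (N = -39*1/11 + 13*(-1/40) = -39/11 - 13/40 = -1703/440 ≈ -3.8705)
Z(A, L) = 7*√8030/220 (Z(A, L) = √(-1703/440 + 12) = √(3577/440) = 7*√8030/220)
Z(156, (4*R(h(-3)))*(-6)) - 1*25924 = 7*√8030/220 - 1*25924 = 7*√8030/220 - 25924 = -25924 + 7*√8030/220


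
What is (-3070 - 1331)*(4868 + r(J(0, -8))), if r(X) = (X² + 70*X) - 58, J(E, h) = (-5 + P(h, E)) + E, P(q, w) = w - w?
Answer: -19738485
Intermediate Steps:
P(q, w) = 0
J(E, h) = -5 + E (J(E, h) = (-5 + 0) + E = -5 + E)
r(X) = -58 + X² + 70*X
(-3070 - 1331)*(4868 + r(J(0, -8))) = (-3070 - 1331)*(4868 + (-58 + (-5 + 0)² + 70*(-5 + 0))) = -4401*(4868 + (-58 + (-5)² + 70*(-5))) = -4401*(4868 + (-58 + 25 - 350)) = -4401*(4868 - 383) = -4401*4485 = -19738485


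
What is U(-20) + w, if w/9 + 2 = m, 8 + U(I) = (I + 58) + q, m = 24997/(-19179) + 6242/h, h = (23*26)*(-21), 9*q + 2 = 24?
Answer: -70617676/40141647 ≈ -1.7592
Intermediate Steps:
q = 22/9 (q = -2/9 + (⅑)*24 = -2/9 + 8/3 = 22/9 ≈ 2.4444)
h = -12558 (h = 598*(-21) = -12558)
m = -72271274/40141647 (m = 24997/(-19179) + 6242/(-12558) = 24997*(-1/19179) + 6242*(-1/12558) = -24997/19179 - 3121/6279 = -72271274/40141647 ≈ -1.8004)
U(I) = 472/9 + I (U(I) = -8 + ((I + 58) + 22/9) = -8 + ((58 + I) + 22/9) = -8 + (544/9 + I) = 472/9 + I)
w = -152554568/4460183 (w = -18 + 9*(-72271274/40141647) = -18 - 72271274/4460183 = -152554568/4460183 ≈ -34.204)
U(-20) + w = (472/9 - 20) - 152554568/4460183 = 292/9 - 152554568/4460183 = -70617676/40141647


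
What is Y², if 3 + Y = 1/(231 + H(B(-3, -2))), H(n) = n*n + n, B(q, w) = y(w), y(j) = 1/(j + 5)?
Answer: 38937600/4338889 ≈ 8.9741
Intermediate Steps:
y(j) = 1/(5 + j)
B(q, w) = 1/(5 + w)
H(n) = n + n² (H(n) = n² + n = n + n²)
Y = -6240/2083 (Y = -3 + 1/(231 + (1 + 1/(5 - 2))/(5 - 2)) = -3 + 1/(231 + (1 + 1/3)/3) = -3 + 1/(231 + (1 + ⅓)/3) = -3 + 1/(231 + (⅓)*(4/3)) = -3 + 1/(231 + 4/9) = -3 + 1/(2083/9) = -3 + 9/2083 = -6240/2083 ≈ -2.9957)
Y² = (-6240/2083)² = 38937600/4338889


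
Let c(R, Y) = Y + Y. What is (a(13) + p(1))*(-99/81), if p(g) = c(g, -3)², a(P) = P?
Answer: -539/9 ≈ -59.889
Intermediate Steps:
c(R, Y) = 2*Y
p(g) = 36 (p(g) = (2*(-3))² = (-6)² = 36)
(a(13) + p(1))*(-99/81) = (13 + 36)*(-99/81) = 49*(-99*1/81) = 49*(-11/9) = -539/9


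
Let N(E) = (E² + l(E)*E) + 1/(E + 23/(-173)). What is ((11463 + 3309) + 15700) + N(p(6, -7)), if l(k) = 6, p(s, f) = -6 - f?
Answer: 4572023/150 ≈ 30480.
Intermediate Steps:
N(E) = E² + 1/(-23/173 + E) + 6*E (N(E) = (E² + 6*E) + 1/(E + 23/(-173)) = (E² + 6*E) + 1/(E + 23*(-1/173)) = (E² + 6*E) + 1/(E - 23/173) = (E² + 6*E) + 1/(-23/173 + E) = E² + 1/(-23/173 + E) + 6*E)
((11463 + 3309) + 15700) + N(p(6, -7)) = ((11463 + 3309) + 15700) + (173 - 138*(-6 - 1*(-7)) + 173*(-6 - 1*(-7))³ + 1015*(-6 - 1*(-7))²)/(-23 + 173*(-6 - 1*(-7))) = (14772 + 15700) + (173 - 138*(-6 + 7) + 173*(-6 + 7)³ + 1015*(-6 + 7)²)/(-23 + 173*(-6 + 7)) = 30472 + (173 - 138*1 + 173*1³ + 1015*1²)/(-23 + 173*1) = 30472 + (173 - 138 + 173*1 + 1015*1)/(-23 + 173) = 30472 + (173 - 138 + 173 + 1015)/150 = 30472 + (1/150)*1223 = 30472 + 1223/150 = 4572023/150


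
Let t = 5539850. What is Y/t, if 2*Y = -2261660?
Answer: -113083/553985 ≈ -0.20413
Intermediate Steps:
Y = -1130830 (Y = (1/2)*(-2261660) = -1130830)
Y/t = -1130830/5539850 = -1130830*1/5539850 = -113083/553985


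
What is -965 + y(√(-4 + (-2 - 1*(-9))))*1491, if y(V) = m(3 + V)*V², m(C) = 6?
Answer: 25873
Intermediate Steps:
y(V) = 6*V²
-965 + y(√(-4 + (-2 - 1*(-9))))*1491 = -965 + (6*(√(-4 + (-2 - 1*(-9))))²)*1491 = -965 + (6*(√(-4 + (-2 + 9)))²)*1491 = -965 + (6*(√(-4 + 7))²)*1491 = -965 + (6*(√3)²)*1491 = -965 + (6*3)*1491 = -965 + 18*1491 = -965 + 26838 = 25873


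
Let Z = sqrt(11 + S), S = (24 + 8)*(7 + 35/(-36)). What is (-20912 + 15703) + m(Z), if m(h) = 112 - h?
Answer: -5097 - sqrt(1835)/3 ≈ -5111.3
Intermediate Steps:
S = 1736/9 (S = 32*(7 + 35*(-1/36)) = 32*(7 - 35/36) = 32*(217/36) = 1736/9 ≈ 192.89)
Z = sqrt(1835)/3 (Z = sqrt(11 + 1736/9) = sqrt(1835/9) = sqrt(1835)/3 ≈ 14.279)
(-20912 + 15703) + m(Z) = (-20912 + 15703) + (112 - sqrt(1835)/3) = -5209 + (112 - sqrt(1835)/3) = -5097 - sqrt(1835)/3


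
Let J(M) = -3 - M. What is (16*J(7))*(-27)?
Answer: 4320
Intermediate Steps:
(16*J(7))*(-27) = (16*(-3 - 1*7))*(-27) = (16*(-3 - 7))*(-27) = (16*(-10))*(-27) = -160*(-27) = 4320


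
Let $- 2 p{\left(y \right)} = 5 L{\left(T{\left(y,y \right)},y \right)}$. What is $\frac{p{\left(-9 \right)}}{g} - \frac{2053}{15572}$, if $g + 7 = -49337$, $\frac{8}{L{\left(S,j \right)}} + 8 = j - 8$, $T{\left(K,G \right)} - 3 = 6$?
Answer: $- \frac{31661153}{240120240} \approx -0.13186$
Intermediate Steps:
$T{\left(K,G \right)} = 9$ ($T{\left(K,G \right)} = 3 + 6 = 9$)
$L{\left(S,j \right)} = \frac{8}{-16 + j}$ ($L{\left(S,j \right)} = \frac{8}{-8 + \left(j - 8\right)} = \frac{8}{-8 + \left(-8 + j\right)} = \frac{8}{-16 + j}$)
$p{\left(y \right)} = - \frac{20}{-16 + y}$ ($p{\left(y \right)} = - \frac{5 \frac{8}{-16 + y}}{2} = - \frac{40 \frac{1}{-16 + y}}{2} = - \frac{20}{-16 + y}$)
$g = -49344$ ($g = -7 - 49337 = -49344$)
$\frac{p{\left(-9 \right)}}{g} - \frac{2053}{15572} = \frac{\left(-20\right) \frac{1}{-16 - 9}}{-49344} - \frac{2053}{15572} = - \frac{20}{-25} \left(- \frac{1}{49344}\right) - \frac{2053}{15572} = \left(-20\right) \left(- \frac{1}{25}\right) \left(- \frac{1}{49344}\right) - \frac{2053}{15572} = \frac{4}{5} \left(- \frac{1}{49344}\right) - \frac{2053}{15572} = - \frac{1}{61680} - \frac{2053}{15572} = - \frac{31661153}{240120240}$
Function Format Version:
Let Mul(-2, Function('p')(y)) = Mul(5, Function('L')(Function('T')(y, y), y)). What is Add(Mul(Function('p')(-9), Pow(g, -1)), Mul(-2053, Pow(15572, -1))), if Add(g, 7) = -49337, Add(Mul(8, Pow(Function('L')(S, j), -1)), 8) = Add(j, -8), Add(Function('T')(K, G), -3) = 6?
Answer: Rational(-31661153, 240120240) ≈ -0.13186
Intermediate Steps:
Function('T')(K, G) = 9 (Function('T')(K, G) = Add(3, 6) = 9)
Function('L')(S, j) = Mul(8, Pow(Add(-16, j), -1)) (Function('L')(S, j) = Mul(8, Pow(Add(-8, Add(j, -8)), -1)) = Mul(8, Pow(Add(-8, Add(-8, j)), -1)) = Mul(8, Pow(Add(-16, j), -1)))
Function('p')(y) = Mul(-20, Pow(Add(-16, y), -1)) (Function('p')(y) = Mul(Rational(-1, 2), Mul(5, Mul(8, Pow(Add(-16, y), -1)))) = Mul(Rational(-1, 2), Mul(40, Pow(Add(-16, y), -1))) = Mul(-20, Pow(Add(-16, y), -1)))
g = -49344 (g = Add(-7, -49337) = -49344)
Add(Mul(Function('p')(-9), Pow(g, -1)), Mul(-2053, Pow(15572, -1))) = Add(Mul(Mul(-20, Pow(Add(-16, -9), -1)), Pow(-49344, -1)), Mul(-2053, Pow(15572, -1))) = Add(Mul(Mul(-20, Pow(-25, -1)), Rational(-1, 49344)), Mul(-2053, Rational(1, 15572))) = Add(Mul(Mul(-20, Rational(-1, 25)), Rational(-1, 49344)), Rational(-2053, 15572)) = Add(Mul(Rational(4, 5), Rational(-1, 49344)), Rational(-2053, 15572)) = Add(Rational(-1, 61680), Rational(-2053, 15572)) = Rational(-31661153, 240120240)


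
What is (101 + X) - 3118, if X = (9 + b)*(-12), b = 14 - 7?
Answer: -3209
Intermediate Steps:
b = 7
X = -192 (X = (9 + 7)*(-12) = 16*(-12) = -192)
(101 + X) - 3118 = (101 - 192) - 3118 = -91 - 3118 = -3209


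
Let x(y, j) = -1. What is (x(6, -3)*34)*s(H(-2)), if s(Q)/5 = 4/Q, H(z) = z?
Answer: 340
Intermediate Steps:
s(Q) = 20/Q (s(Q) = 5*(4/Q) = 20/Q)
(x(6, -3)*34)*s(H(-2)) = (-1*34)*(20/(-2)) = -680*(-1)/2 = -34*(-10) = 340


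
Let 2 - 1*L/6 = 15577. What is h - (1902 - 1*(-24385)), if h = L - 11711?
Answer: -131448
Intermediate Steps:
L = -93450 (L = 12 - 6*15577 = 12 - 93462 = -93450)
h = -105161 (h = -93450 - 11711 = -105161)
h - (1902 - 1*(-24385)) = -105161 - (1902 - 1*(-24385)) = -105161 - (1902 + 24385) = -105161 - 1*26287 = -105161 - 26287 = -131448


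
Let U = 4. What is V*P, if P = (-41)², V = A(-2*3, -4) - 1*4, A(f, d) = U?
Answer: 0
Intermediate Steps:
A(f, d) = 4
V = 0 (V = 4 - 1*4 = 4 - 4 = 0)
P = 1681
V*P = 0*1681 = 0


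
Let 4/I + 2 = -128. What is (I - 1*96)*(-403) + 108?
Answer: 194042/5 ≈ 38808.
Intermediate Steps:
I = -2/65 (I = 4/(-2 - 128) = 4/(-130) = 4*(-1/130) = -2/65 ≈ -0.030769)
(I - 1*96)*(-403) + 108 = (-2/65 - 1*96)*(-403) + 108 = (-2/65 - 96)*(-403) + 108 = -6242/65*(-403) + 108 = 193502/5 + 108 = 194042/5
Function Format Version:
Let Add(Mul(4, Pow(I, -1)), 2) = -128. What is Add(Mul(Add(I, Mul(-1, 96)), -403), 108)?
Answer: Rational(194042, 5) ≈ 38808.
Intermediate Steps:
I = Rational(-2, 65) (I = Mul(4, Pow(Add(-2, -128), -1)) = Mul(4, Pow(-130, -1)) = Mul(4, Rational(-1, 130)) = Rational(-2, 65) ≈ -0.030769)
Add(Mul(Add(I, Mul(-1, 96)), -403), 108) = Add(Mul(Add(Rational(-2, 65), Mul(-1, 96)), -403), 108) = Add(Mul(Add(Rational(-2, 65), -96), -403), 108) = Add(Mul(Rational(-6242, 65), -403), 108) = Add(Rational(193502, 5), 108) = Rational(194042, 5)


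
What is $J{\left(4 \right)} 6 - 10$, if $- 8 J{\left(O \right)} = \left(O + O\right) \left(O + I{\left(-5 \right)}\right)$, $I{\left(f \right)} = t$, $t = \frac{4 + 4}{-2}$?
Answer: $-10$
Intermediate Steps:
$t = -4$ ($t = 8 \left(- \frac{1}{2}\right) = -4$)
$I{\left(f \right)} = -4$
$J{\left(O \right)} = - \frac{O \left(-4 + O\right)}{4}$ ($J{\left(O \right)} = - \frac{\left(O + O\right) \left(O - 4\right)}{8} = - \frac{2 O \left(-4 + O\right)}{8} = - \frac{O \left(-4 + O\right)}{4}$)
$J{\left(4 \right)} 6 - 10 = \frac{1}{4} \cdot 4 \left(4 - 4\right) 6 - 10 = \frac{1}{4} \cdot 4 \cdot 0 \cdot 6 - 10 = 0 \cdot 6 - 10 = 0 - 10 = -10$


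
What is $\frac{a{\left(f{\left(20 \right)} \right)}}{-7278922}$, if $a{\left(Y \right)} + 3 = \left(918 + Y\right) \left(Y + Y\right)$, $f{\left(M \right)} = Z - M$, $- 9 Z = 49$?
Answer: $\frac{3679357}{589592682} \approx 0.0062405$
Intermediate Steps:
$Z = - \frac{49}{9}$ ($Z = \left(- \frac{1}{9}\right) 49 = - \frac{49}{9} \approx -5.4444$)
$f{\left(M \right)} = - \frac{49}{9} - M$
$a{\left(Y \right)} = -3 + 2 Y \left(918 + Y\right)$ ($a{\left(Y \right)} = -3 + \left(918 + Y\right) \left(Y + Y\right) = -3 + \left(918 + Y\right) 2 Y = -3 + 2 Y \left(918 + Y\right)$)
$\frac{a{\left(f{\left(20 \right)} \right)}}{-7278922} = \frac{-3 + 2 \left(- \frac{49}{9} - 20\right)^{2} + 1836 \left(- \frac{49}{9} - 20\right)}{-7278922} = \left(-3 + 2 \left(- \frac{49}{9} - 20\right)^{2} + 1836 \left(- \frac{49}{9} - 20\right)\right) \left(- \frac{1}{7278922}\right) = \left(-3 + 2 \left(- \frac{229}{9}\right)^{2} + 1836 \left(- \frac{229}{9}\right)\right) \left(- \frac{1}{7278922}\right) = \left(-3 + 2 \cdot \frac{52441}{81} - 46716\right) \left(- \frac{1}{7278922}\right) = \left(-3 + \frac{104882}{81} - 46716\right) \left(- \frac{1}{7278922}\right) = \left(- \frac{3679357}{81}\right) \left(- \frac{1}{7278922}\right) = \frac{3679357}{589592682}$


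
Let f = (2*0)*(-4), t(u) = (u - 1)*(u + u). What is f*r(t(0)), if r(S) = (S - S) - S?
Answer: 0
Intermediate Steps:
t(u) = 2*u*(-1 + u) (t(u) = (-1 + u)*(2*u) = 2*u*(-1 + u))
f = 0 (f = 0*(-4) = 0)
r(S) = -S (r(S) = 0 - S = -S)
f*r(t(0)) = 0*(-2*0*(-1 + 0)) = 0*(-2*0*(-1)) = 0*(-1*0) = 0*0 = 0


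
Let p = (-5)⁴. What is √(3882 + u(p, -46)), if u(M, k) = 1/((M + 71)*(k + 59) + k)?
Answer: √314581776530/9002 ≈ 62.306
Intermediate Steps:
p = 625
u(M, k) = 1/(k + (59 + k)*(71 + M)) (u(M, k) = 1/((71 + M)*(59 + k) + k) = 1/((59 + k)*(71 + M) + k) = 1/(k + (59 + k)*(71 + M)))
√(3882 + u(p, -46)) = √(3882 + 1/(4189 + 59*625 + 72*(-46) + 625*(-46))) = √(3882 + 1/(4189 + 36875 - 3312 - 28750)) = √(3882 + 1/9002) = √(34945765/9002) = √314581776530/9002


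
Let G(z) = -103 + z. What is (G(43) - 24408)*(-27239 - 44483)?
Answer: 1754893896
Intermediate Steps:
(G(43) - 24408)*(-27239 - 44483) = ((-103 + 43) - 24408)*(-27239 - 44483) = (-60 - 24408)*(-71722) = -24468*(-71722) = 1754893896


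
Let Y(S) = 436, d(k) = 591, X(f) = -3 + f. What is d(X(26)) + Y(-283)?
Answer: 1027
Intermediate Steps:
d(X(26)) + Y(-283) = 591 + 436 = 1027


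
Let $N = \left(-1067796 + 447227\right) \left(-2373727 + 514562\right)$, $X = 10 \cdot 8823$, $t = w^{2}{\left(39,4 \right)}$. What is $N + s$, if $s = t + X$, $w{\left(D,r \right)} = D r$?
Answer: $1153740277451$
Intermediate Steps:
$t = 24336$ ($t = \left(39 \cdot 4\right)^{2} = 156^{2} = 24336$)
$X = 88230$
$N = 1153740164885$ ($N = \left(-620569\right) \left(-1859165\right) = 1153740164885$)
$s = 112566$ ($s = 24336 + 88230 = 112566$)
$N + s = 1153740164885 + 112566 = 1153740277451$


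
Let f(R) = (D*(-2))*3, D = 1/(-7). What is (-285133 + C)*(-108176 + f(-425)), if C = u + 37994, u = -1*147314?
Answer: 298690067378/7 ≈ 4.2670e+10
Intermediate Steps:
D = -1/7 (D = 1*(-1/7) = -1/7 ≈ -0.14286)
f(R) = 6/7 (f(R) = -1/7*(-2)*3 = (2/7)*3 = 6/7)
u = -147314
C = -109320 (C = -147314 + 37994 = -109320)
(-285133 + C)*(-108176 + f(-425)) = (-285133 - 109320)*(-108176 + 6/7) = -394453*(-757226/7) = 298690067378/7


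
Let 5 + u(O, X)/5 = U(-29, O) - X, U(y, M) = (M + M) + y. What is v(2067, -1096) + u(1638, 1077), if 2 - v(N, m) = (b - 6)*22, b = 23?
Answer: 10453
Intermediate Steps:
U(y, M) = y + 2*M (U(y, M) = 2*M + y = y + 2*M)
u(O, X) = -170 - 5*X + 10*O (u(O, X) = -25 + 5*((-29 + 2*O) - X) = -25 + 5*(-29 - X + 2*O) = -25 + (-145 - 5*X + 10*O) = -170 - 5*X + 10*O)
v(N, m) = -372 (v(N, m) = 2 - (23 - 6)*22 = 2 - 17*22 = 2 - 1*374 = 2 - 374 = -372)
v(2067, -1096) + u(1638, 1077) = -372 + (-170 - 5*1077 + 10*1638) = -372 + (-170 - 5385 + 16380) = -372 + 10825 = 10453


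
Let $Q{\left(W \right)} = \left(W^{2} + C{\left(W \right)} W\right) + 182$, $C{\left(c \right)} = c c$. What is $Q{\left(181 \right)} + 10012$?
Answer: $5972696$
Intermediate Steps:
$C{\left(c \right)} = c^{2}$
$Q{\left(W \right)} = 182 + W^{2} + W^{3}$ ($Q{\left(W \right)} = \left(W^{2} + W^{2} W\right) + 182 = \left(W^{2} + W^{3}\right) + 182 = 182 + W^{2} + W^{3}$)
$Q{\left(181 \right)} + 10012 = \left(182 + 181^{2} + 181^{3}\right) + 10012 = \left(182 + 32761 + 5929741\right) + 10012 = 5962684 + 10012 = 5972696$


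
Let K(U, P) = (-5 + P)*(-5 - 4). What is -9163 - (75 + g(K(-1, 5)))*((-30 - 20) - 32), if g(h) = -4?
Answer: -3341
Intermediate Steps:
K(U, P) = 45 - 9*P (K(U, P) = (-5 + P)*(-9) = 45 - 9*P)
-9163 - (75 + g(K(-1, 5)))*((-30 - 20) - 32) = -9163 - (75 - 4)*((-30 - 20) - 32) = -9163 - 71*(-50 - 32) = -9163 - 71*(-82) = -9163 - 1*(-5822) = -9163 + 5822 = -3341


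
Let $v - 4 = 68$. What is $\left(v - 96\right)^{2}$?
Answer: $576$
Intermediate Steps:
$v = 72$ ($v = 4 + 68 = 72$)
$\left(v - 96\right)^{2} = \left(72 - 96\right)^{2} = \left(-24\right)^{2} = 576$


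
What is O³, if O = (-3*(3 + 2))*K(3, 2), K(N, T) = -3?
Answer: 91125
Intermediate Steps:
O = 45 (O = -3*(3 + 2)*(-3) = -3*5*(-3) = -15*(-3) = 45)
O³ = 45³ = 91125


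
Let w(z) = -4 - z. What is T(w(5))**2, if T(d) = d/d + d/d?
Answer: 4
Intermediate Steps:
T(d) = 2 (T(d) = 1 + 1 = 2)
T(w(5))**2 = 2**2 = 4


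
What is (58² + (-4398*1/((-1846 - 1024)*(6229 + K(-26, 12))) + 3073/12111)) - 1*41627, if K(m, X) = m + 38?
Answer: -4150134987068111/108464117685 ≈ -38263.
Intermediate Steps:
K(m, X) = 38 + m
(58² + (-4398*1/((-1846 - 1024)*(6229 + K(-26, 12))) + 3073/12111)) - 1*41627 = (58² + (-4398*1/((-1846 - 1024)*(6229 + (38 - 26))) + 3073/12111)) - 1*41627 = (3364 + (-4398*(-1/(2870*(6229 + 12))) + 3073*(1/12111))) - 41627 = (3364 + (-4398/((-2870*6241)) + 3073/12111)) - 41627 = (3364 + (-4398/(-17911670) + 3073/12111)) - 41627 = (3364 + (-4398*(-1/17911670) + 3073/12111)) - 41627 = (3364 + (2199/8955835 + 3073/12111)) - 41627 = (3364 + 27547913044/108464117685) - 41627 = 364900839805384/108464117685 - 41627 = -4150134987068111/108464117685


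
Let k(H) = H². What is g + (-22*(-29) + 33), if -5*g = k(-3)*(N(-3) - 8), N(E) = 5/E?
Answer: 3442/5 ≈ 688.40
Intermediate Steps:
g = 87/5 (g = -(-3)²*(5/(-3) - 8)/5 = -9*(5*(-⅓) - 8)/5 = -9*(-5/3 - 8)/5 = -9*(-29)/(5*3) = -⅕*(-87) = 87/5 ≈ 17.400)
g + (-22*(-29) + 33) = 87/5 + (-22*(-29) + 33) = 87/5 + (638 + 33) = 87/5 + 671 = 3442/5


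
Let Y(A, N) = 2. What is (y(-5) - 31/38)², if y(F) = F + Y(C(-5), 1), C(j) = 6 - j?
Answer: 21025/1444 ≈ 14.560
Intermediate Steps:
y(F) = 2 + F (y(F) = F + 2 = 2 + F)
(y(-5) - 31/38)² = ((2 - 5) - 31/38)² = (-3 - 31*1/38)² = (-3 - 31/38)² = (-145/38)² = 21025/1444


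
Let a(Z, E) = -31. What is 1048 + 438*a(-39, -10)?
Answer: -12530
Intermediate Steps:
1048 + 438*a(-39, -10) = 1048 + 438*(-31) = 1048 - 13578 = -12530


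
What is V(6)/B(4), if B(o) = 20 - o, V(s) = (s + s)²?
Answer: 9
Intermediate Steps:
V(s) = 4*s² (V(s) = (2*s)² = 4*s²)
V(6)/B(4) = (4*6²)/(20 - 1*4) = (4*36)/(20 - 4) = 144/16 = 144*(1/16) = 9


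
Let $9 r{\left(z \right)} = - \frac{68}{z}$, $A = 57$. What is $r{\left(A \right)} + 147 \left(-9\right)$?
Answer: $- \frac{678767}{513} \approx -1323.1$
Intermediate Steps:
$r{\left(z \right)} = - \frac{68}{9 z}$ ($r{\left(z \right)} = \frac{\left(-68\right) \frac{1}{z}}{9} = - \frac{68}{9 z}$)
$r{\left(A \right)} + 147 \left(-9\right) = - \frac{68}{9 \cdot 57} + 147 \left(-9\right) = \left(- \frac{68}{9}\right) \frac{1}{57} - 1323 = - \frac{68}{513} - 1323 = - \frac{678767}{513}$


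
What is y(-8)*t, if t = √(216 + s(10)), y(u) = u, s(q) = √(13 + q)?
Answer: -8*√(216 + √23) ≈ -118.87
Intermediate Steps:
t = √(216 + √23) (t = √(216 + √(13 + 10)) = √(216 + √23) ≈ 14.859)
y(-8)*t = -8*√(216 + √23)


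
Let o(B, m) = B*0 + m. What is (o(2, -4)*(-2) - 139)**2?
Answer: 17161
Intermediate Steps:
o(B, m) = m (o(B, m) = 0 + m = m)
(o(2, -4)*(-2) - 139)**2 = (-4*(-2) - 139)**2 = (8 - 139)**2 = (-131)**2 = 17161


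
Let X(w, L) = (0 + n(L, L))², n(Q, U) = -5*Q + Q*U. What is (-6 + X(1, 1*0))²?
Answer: 36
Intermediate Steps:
X(w, L) = L²*(-5 + L)² (X(w, L) = (0 + L*(-5 + L))² = (L*(-5 + L))² = L²*(-5 + L)²)
(-6 + X(1, 1*0))² = (-6 + (1*0)²*(-5 + 1*0)²)² = (-6 + 0²*(-5 + 0)²)² = (-6 + 0*(-5)²)² = (-6 + 0*25)² = (-6 + 0)² = (-6)² = 36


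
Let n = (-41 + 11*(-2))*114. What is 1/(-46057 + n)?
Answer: -1/53239 ≈ -1.8783e-5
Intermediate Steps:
n = -7182 (n = (-41 - 22)*114 = -63*114 = -7182)
1/(-46057 + n) = 1/(-46057 - 7182) = 1/(-53239) = -1/53239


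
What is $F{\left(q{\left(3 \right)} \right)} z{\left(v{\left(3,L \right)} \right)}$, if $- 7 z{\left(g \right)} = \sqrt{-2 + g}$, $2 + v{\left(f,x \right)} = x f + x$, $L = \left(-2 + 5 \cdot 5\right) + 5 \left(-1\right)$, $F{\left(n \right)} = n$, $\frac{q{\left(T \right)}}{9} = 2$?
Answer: $- \frac{36 \sqrt{17}}{7} \approx -21.205$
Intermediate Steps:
$q{\left(T \right)} = 18$ ($q{\left(T \right)} = 9 \cdot 2 = 18$)
$L = 18$ ($L = \left(-2 + 25\right) - 5 = 23 - 5 = 18$)
$v{\left(f,x \right)} = -2 + x + f x$ ($v{\left(f,x \right)} = -2 + \left(x f + x\right) = -2 + \left(f x + x\right) = -2 + \left(x + f x\right) = -2 + x + f x$)
$z{\left(g \right)} = - \frac{\sqrt{-2 + g}}{7}$
$F{\left(q{\left(3 \right)} \right)} z{\left(v{\left(3,L \right)} \right)} = 18 \left(- \frac{\sqrt{-2 + \left(-2 + 18 + 3 \cdot 18\right)}}{7}\right) = 18 \left(- \frac{\sqrt{-2 + \left(-2 + 18 + 54\right)}}{7}\right) = 18 \left(- \frac{\sqrt{-2 + 70}}{7}\right) = 18 \left(- \frac{\sqrt{68}}{7}\right) = 18 \left(- \frac{2 \sqrt{17}}{7}\right) = - \frac{36 \sqrt{17}}{7}$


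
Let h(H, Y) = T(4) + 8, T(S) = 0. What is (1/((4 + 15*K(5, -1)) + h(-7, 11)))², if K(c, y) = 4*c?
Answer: 1/97344 ≈ 1.0273e-5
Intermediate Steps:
h(H, Y) = 8 (h(H, Y) = 0 + 8 = 8)
(1/((4 + 15*K(5, -1)) + h(-7, 11)))² = (1/((4 + 15*(4*5)) + 8))² = (1/((4 + 15*20) + 8))² = (1/((4 + 300) + 8))² = (1/(304 + 8))² = (1/312)² = 1/97344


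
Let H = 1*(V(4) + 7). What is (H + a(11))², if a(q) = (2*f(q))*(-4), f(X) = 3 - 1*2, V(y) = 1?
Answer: 0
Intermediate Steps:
f(X) = 1 (f(X) = 3 - 2 = 1)
H = 8 (H = 1*(1 + 7) = 1*8 = 8)
a(q) = -8 (a(q) = (2*1)*(-4) = 2*(-4) = -8)
(H + a(11))² = (8 - 8)² = 0² = 0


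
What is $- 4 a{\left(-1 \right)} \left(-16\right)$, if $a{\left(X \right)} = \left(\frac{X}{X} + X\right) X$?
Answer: $0$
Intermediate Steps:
$a{\left(X \right)} = X \left(1 + X\right)$ ($a{\left(X \right)} = \left(1 + X\right) X = X \left(1 + X\right)$)
$- 4 a{\left(-1 \right)} \left(-16\right) = - 4 \left(- (1 - 1)\right) \left(-16\right) = - 4 \left(\left(-1\right) 0\right) \left(-16\right) = \left(-4\right) 0 \left(-16\right) = 0 \left(-16\right) = 0$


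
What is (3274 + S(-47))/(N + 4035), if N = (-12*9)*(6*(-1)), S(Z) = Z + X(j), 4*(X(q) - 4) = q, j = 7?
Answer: 12931/18732 ≈ 0.69032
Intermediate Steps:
X(q) = 4 + q/4
S(Z) = 23/4 + Z (S(Z) = Z + (4 + (¼)*7) = Z + (4 + 7/4) = Z + 23/4 = 23/4 + Z)
N = 648 (N = -108*(-6) = 648)
(3274 + S(-47))/(N + 4035) = (3274 + (23/4 - 47))/(648 + 4035) = (3274 - 165/4)/4683 = (12931/4)*(1/4683) = 12931/18732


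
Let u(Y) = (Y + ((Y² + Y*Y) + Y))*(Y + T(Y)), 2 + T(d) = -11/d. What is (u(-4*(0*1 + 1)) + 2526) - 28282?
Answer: -25834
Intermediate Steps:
T(d) = -2 - 11/d
u(Y) = (2*Y + 2*Y²)*(-2 + Y - 11/Y) (u(Y) = (Y + ((Y² + Y*Y) + Y))*(Y + (-2 - 11/Y)) = (Y + ((Y² + Y²) + Y))*(-2 + Y - 11/Y) = (Y + (2*Y² + Y))*(-2 + Y - 11/Y) = (Y + (Y + 2*Y²))*(-2 + Y - 11/Y) = (2*Y + 2*Y²)*(-2 + Y - 11/Y))
(u(-4*(0*1 + 1)) + 2526) - 28282 = ((-22 - 2*(-4*(0*1 + 1))*(13 - 4*(0*1 + 1) - (-4*(0*1 + 1))²)) + 2526) - 28282 = ((-22 - 2*(-4*(0 + 1))*(13 - 4*(0 + 1) - (-4*(0 + 1))²)) + 2526) - 28282 = ((-22 - 2*(-4*1)*(13 - 4*1 - (-4*1)²)) + 2526) - 28282 = ((-22 - 2*(-4)*(13 - 4 - 1*(-4)²)) + 2526) - 28282 = ((-22 - 2*(-4)*(13 - 4 - 1*16)) + 2526) - 28282 = ((-22 - 2*(-4)*(13 - 4 - 16)) + 2526) - 28282 = ((-22 - 2*(-4)*(-7)) + 2526) - 28282 = ((-22 - 56) + 2526) - 28282 = (-78 + 2526) - 28282 = 2448 - 28282 = -25834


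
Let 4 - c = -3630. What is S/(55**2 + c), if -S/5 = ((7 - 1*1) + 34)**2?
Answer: -8000/6659 ≈ -1.2014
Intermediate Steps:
c = 3634 (c = 4 - 1*(-3630) = 4 + 3630 = 3634)
S = -8000 (S = -5*((7 - 1*1) + 34)**2 = -5*((7 - 1) + 34)**2 = -5*(6 + 34)**2 = -5*40**2 = -5*1600 = -8000)
S/(55**2 + c) = -8000/(55**2 + 3634) = -8000/(3025 + 3634) = -8000/6659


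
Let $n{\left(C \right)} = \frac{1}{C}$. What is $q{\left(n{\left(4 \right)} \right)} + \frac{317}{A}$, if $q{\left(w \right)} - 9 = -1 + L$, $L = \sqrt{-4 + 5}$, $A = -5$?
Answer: $- \frac{272}{5} \approx -54.4$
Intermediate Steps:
$L = 1$ ($L = \sqrt{1} = 1$)
$q{\left(w \right)} = 9$ ($q{\left(w \right)} = 9 + \left(-1 + 1\right) = 9 + 0 = 9$)
$q{\left(n{\left(4 \right)} \right)} + \frac{317}{A} = 9 + \frac{317}{-5} = 9 + 317 \left(- \frac{1}{5}\right) = 9 - \frac{317}{5} = - \frac{272}{5}$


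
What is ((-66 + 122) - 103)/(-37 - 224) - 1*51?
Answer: -13264/261 ≈ -50.820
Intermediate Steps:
((-66 + 122) - 103)/(-37 - 224) - 1*51 = (56 - 103)/(-261) - 51 = -47*(-1/261) - 51 = 47/261 - 51 = -13264/261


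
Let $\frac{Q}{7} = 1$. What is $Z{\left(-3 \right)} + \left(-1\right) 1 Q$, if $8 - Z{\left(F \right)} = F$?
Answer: $4$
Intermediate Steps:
$Z{\left(F \right)} = 8 - F$
$Q = 7$ ($Q = 7 \cdot 1 = 7$)
$Z{\left(-3 \right)} + \left(-1\right) 1 Q = \left(8 - -3\right) + \left(-1\right) 1 \cdot 7 = \left(8 + 3\right) - 7 = 11 - 7 = 4$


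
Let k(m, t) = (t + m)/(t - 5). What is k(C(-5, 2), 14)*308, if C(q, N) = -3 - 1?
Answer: 3080/9 ≈ 342.22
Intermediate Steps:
C(q, N) = -4
k(m, t) = (m + t)/(-5 + t)
k(C(-5, 2), 14)*308 = ((-4 + 14)/(-5 + 14))*308 = (10/9)*308 = 3080/9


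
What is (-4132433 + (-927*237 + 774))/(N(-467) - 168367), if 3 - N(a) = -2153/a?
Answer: 24482942/947327 ≈ 25.844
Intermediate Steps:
N(a) = 3 + 2153/a (N(a) = 3 - (-2153)/a = 3 + 2153/a)
(-4132433 + (-927*237 + 774))/(N(-467) - 168367) = (-4132433 + (-927*237 + 774))/((3 + 2153/(-467)) - 168367) = (-4132433 + (-219699 + 774))/((3 + 2153*(-1/467)) - 168367) = (-4132433 - 218925)/((3 - 2153/467) - 168367) = -4351358/(-752/467 - 168367) = -4351358/(-78628141/467) = -4351358*(-467/78628141) = 24482942/947327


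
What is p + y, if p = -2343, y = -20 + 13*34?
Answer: -1921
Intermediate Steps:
y = 422 (y = -20 + 442 = 422)
p + y = -2343 + 422 = -1921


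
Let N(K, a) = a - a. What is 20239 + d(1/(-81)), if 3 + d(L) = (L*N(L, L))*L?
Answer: 20236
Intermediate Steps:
N(K, a) = 0
d(L) = -3 (d(L) = -3 + (L*0)*L = -3 + 0*L = -3 + 0 = -3)
20239 + d(1/(-81)) = 20239 - 3 = 20236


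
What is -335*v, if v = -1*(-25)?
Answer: -8375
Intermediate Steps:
v = 25
-335*v = -335*25 = -8375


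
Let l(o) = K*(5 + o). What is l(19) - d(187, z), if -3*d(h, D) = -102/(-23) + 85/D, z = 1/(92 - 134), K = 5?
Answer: -24576/23 ≈ -1068.5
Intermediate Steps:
l(o) = 25 + 5*o (l(o) = 5*(5 + o) = 25 + 5*o)
z = -1/42 (z = 1/(-42) = -1/42 ≈ -0.023810)
d(h, D) = -34/23 - 85/(3*D) (d(h, D) = -(-102/(-23) + 85/D)/3 = -(-102*(-1/23) + 85/D)/3 = -(102/23 + 85/D)/3 = -34/23 - 85/(3*D))
l(19) - d(187, z) = (25 + 5*19) - 17*(-115 - 6*(-1/42))/(69*(-1/42)) = (25 + 95) - 17*(-42)*(-115 + ⅐)/69 = 120 - 17*(-42)*(-804)/(69*7) = 120 - 1*27336/23 = 120 - 27336/23 = -24576/23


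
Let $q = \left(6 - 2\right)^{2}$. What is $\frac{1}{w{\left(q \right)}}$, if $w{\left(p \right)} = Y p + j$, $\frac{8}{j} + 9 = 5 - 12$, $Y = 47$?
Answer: $\frac{2}{1503} \approx 0.0013307$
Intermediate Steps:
$j = - \frac{1}{2}$ ($j = \frac{8}{-9 + \left(5 - 12\right)} = \frac{8}{-9 - 7} = \frac{8}{-16} = 8 \left(- \frac{1}{16}\right) = - \frac{1}{2} \approx -0.5$)
$q = 16$ ($q = 4^{2} = 16$)
$w{\left(p \right)} = - \frac{1}{2} + 47 p$ ($w{\left(p \right)} = 47 p - \frac{1}{2} = - \frac{1}{2} + 47 p$)
$\frac{1}{w{\left(q \right)}} = \frac{1}{- \frac{1}{2} + 47 \cdot 16} = \frac{1}{- \frac{1}{2} + 752} = \frac{1}{\frac{1503}{2}} = \frac{2}{1503}$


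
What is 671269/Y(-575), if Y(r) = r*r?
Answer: 671269/330625 ≈ 2.0303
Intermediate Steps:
Y(r) = r²
671269/Y(-575) = 671269/((-575)²) = 671269/330625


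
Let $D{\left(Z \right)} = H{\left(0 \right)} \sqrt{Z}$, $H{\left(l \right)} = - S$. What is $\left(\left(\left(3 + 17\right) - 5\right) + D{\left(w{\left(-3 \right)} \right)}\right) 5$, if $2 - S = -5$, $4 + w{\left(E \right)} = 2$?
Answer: $75 - 35 i \sqrt{2} \approx 75.0 - 49.497 i$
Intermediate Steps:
$w{\left(E \right)} = -2$ ($w{\left(E \right)} = -4 + 2 = -2$)
$S = 7$ ($S = 2 - -5 = 2 + 5 = 7$)
$H{\left(l \right)} = -7$ ($H{\left(l \right)} = \left(-1\right) 7 = -7$)
$D{\left(Z \right)} = - 7 \sqrt{Z}$
$\left(\left(\left(3 + 17\right) - 5\right) + D{\left(w{\left(-3 \right)} \right)}\right) 5 = \left(\left(\left(3 + 17\right) - 5\right) - 7 \sqrt{-2}\right) 5 = \left(\left(20 - 5\right) - 7 i \sqrt{2}\right) 5 = \left(15 - 7 i \sqrt{2}\right) 5 = 75 - 35 i \sqrt{2}$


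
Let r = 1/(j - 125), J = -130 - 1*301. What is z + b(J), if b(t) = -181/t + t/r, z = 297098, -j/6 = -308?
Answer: -192016784/431 ≈ -4.4551e+5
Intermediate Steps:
j = 1848 (j = -6*(-308) = 1848)
J = -431 (J = -130 - 301 = -431)
r = 1/1723 (r = 1/(1848 - 125) = 1/1723 ≈ 0.00058038)
b(t) = -181/t + 1723*t (b(t) = -181/t + t/(1/1723) = -181/t + t*1723 = -181/t + 1723*t)
z + b(J) = 297098 + (-181/(-431) + 1723*(-431)) = 297098 + (-181*(-1/431) - 742613) = 297098 + (181/431 - 742613) = 297098 - 320066022/431 = -192016784/431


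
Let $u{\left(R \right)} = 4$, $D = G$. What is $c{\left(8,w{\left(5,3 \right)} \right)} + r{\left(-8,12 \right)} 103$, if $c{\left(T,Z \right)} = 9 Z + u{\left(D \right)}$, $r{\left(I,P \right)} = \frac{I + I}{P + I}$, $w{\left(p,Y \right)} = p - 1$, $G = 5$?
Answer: $-372$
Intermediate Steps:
$w{\left(p,Y \right)} = -1 + p$
$r{\left(I,P \right)} = \frac{2 I}{I + P}$
$D = 5$
$c{\left(T,Z \right)} = 4 + 9 Z$ ($c{\left(T,Z \right)} = 9 Z + 4 = 4 + 9 Z$)
$c{\left(8,w{\left(5,3 \right)} \right)} + r{\left(-8,12 \right)} 103 = \left(4 + 9 \left(-1 + 5\right)\right) + 2 \left(-8\right) \frac{1}{-8 + 12} \cdot 103 = \left(4 + 9 \cdot 4\right) + 2 \left(-8\right) \frac{1}{4} \cdot 103 = \left(4 + 36\right) + 2 \left(-8\right) \frac{1}{4} \cdot 103 = 40 - 412 = -372$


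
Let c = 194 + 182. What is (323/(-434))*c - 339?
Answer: -134287/217 ≈ -618.83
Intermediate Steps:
c = 376
(323/(-434))*c - 339 = (323/(-434))*376 - 339 = (323*(-1/434))*376 - 339 = -323/434*376 - 339 = -60724/217 - 339 = -134287/217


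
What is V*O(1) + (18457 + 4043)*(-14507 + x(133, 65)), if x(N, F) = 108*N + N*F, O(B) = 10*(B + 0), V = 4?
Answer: 191295040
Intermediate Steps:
O(B) = 10*B
x(N, F) = 108*N + F*N
V*O(1) + (18457 + 4043)*(-14507 + x(133, 65)) = 4*(10*1) + (18457 + 4043)*(-14507 + 133*(108 + 65)) = 4*10 + 22500*(-14507 + 133*173) = 40 + 22500*(-14507 + 23009) = 40 + 22500*8502 = 40 + 191295000 = 191295040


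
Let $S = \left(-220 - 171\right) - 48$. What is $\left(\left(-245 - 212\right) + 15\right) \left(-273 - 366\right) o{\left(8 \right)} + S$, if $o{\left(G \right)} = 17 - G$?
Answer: $2541503$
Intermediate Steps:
$S = -439$ ($S = -391 - 48 = -439$)
$\left(\left(-245 - 212\right) + 15\right) \left(-273 - 366\right) o{\left(8 \right)} + S = \left(\left(-245 - 212\right) + 15\right) \left(-273 - 366\right) \left(17 - 8\right) - 439 = \left(-457 + 15\right) \left(-639\right) \left(17 - 8\right) - 439 = \left(-442\right) \left(-639\right) 9 - 439 = 282438 \cdot 9 - 439 = 2541942 - 439 = 2541503$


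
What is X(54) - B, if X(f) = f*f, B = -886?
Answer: 3802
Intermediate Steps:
X(f) = f**2
X(54) - B = 54**2 - 1*(-886) = 2916 + 886 = 3802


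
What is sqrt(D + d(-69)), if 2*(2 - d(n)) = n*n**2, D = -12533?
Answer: sqrt(606894)/2 ≈ 389.52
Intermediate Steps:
d(n) = 2 - n**3/2 (d(n) = 2 - n*n**2/2 = 2 - n**3/2)
sqrt(D + d(-69)) = sqrt(-12533 + (2 - 1/2*(-69)**3)) = sqrt(-12533 + (2 - 1/2*(-328509))) = sqrt(-12533 + (2 + 328509/2)) = sqrt(-12533 + 328513/2) = sqrt(303447/2) = sqrt(606894)/2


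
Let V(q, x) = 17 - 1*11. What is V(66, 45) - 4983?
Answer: -4977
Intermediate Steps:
V(q, x) = 6 (V(q, x) = 17 - 11 = 6)
V(66, 45) - 4983 = 6 - 4983 = -4977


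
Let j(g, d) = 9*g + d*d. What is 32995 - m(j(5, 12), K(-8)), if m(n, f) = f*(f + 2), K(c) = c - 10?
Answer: 32707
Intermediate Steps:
K(c) = -10 + c
j(g, d) = d**2 + 9*g (j(g, d) = 9*g + d**2 = d**2 + 9*g)
m(n, f) = f*(2 + f)
32995 - m(j(5, 12), K(-8)) = 32995 - (-10 - 8)*(2 + (-10 - 8)) = 32995 - (-18)*(2 - 18) = 32995 - (-18)*(-16) = 32995 - 1*288 = 32995 - 288 = 32707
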